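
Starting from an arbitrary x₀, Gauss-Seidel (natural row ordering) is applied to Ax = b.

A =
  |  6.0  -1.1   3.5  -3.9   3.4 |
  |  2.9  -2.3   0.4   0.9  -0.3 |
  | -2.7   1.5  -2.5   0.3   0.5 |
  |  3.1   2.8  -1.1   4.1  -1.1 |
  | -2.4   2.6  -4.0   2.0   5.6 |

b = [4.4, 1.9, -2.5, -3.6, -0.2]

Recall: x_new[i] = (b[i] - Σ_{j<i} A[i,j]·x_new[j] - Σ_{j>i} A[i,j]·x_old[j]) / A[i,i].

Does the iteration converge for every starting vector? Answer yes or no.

Diagonal D = diag(6, -2.3, -2.5, 4.1, 5.6); L, U strict lower/upper.
T_GS = -(D+L)⁻¹U: row 0 first, T[0,2] = -(3.5)/(6) = -0.5833; later rows by forward substitution.
  T[0,:] = [+0.0000, +0.1833, -0.5833, +0.6500, -0.5667]
  T[1,:] = [+0.0000, +0.2312, -0.5616, +1.2109, -0.8449]
  T[2,:] = [+0.0000, -0.0593, +0.2930, +0.1445, +0.3050]
  T[3,:] = [+0.0000, -0.3124, +0.9032, -1.2796, +1.3556]
  T[4,:] = [+0.0000, +0.0405, -0.1025, +0.2766, -0.1168]
|roots of det(T-λI)|: 1.3460, 0.4075, 0.0503, 0.0159, 0.0000.
spectral radius ρ = 1.3460; 1.3460 > 1, so it fails to converge.

no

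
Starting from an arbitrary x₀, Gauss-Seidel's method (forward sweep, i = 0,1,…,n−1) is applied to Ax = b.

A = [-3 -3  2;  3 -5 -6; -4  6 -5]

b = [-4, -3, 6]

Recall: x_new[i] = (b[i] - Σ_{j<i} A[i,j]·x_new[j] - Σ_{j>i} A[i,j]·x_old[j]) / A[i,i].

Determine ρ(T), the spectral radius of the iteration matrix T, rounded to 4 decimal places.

1.4148

Write A = D+L+U with D = diag(-3, -5, -5).
Gauss-Seidel: T = -(D+L)⁻¹U, row 0 first, T[0,2] = -(2)/(-3) = +0.6667; later rows by forward substitution.
  T[0,:] = [+0.0000, -1.0000, +0.6667]
  T[1,:] = [+0.0000, -0.6000, -0.8000]
  T[2,:] = [+0.0000, +0.0800, -1.4933]
|roots of det(T-λI)|: 1.4148, 0.6785, 0.0000.
ρ = 1.4148; 1.4148 > 1, so it fails to converge.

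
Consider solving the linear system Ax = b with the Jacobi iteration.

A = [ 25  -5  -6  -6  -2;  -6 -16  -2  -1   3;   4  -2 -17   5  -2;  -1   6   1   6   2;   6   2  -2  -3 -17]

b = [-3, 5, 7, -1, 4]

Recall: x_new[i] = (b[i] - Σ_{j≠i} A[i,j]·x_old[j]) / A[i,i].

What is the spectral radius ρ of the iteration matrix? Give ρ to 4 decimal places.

0.6382

Diagonal D = diag(25, -16, -17, 6, -17); L, U strict lower/upper.
T_J = -D⁻¹(L+U): T[1,2] = -(-2)/(-16) = -0.1250; T[1,1] = 0.
  T[0,:] = [+0.0000 +0.2000 +0.2400 +0.2400 +0.0800]
  T[1,:] = [-0.3750 +0.0000 -0.1250 -0.0625 +0.1875]
  T[2,:] = [+0.2353 -0.1176 +0.0000 +0.2941 -0.1176]
  T[3,:] = [+0.1667 -1.0000 -0.1667 +0.0000 -0.3333]
  T[4,:] = [+0.3529 +0.1176 -0.1176 -0.1765 +0.0000]
moduli |λ_i(T)| = 0.6382, 0.4606, 0.4606, 0.2326, 0.1333.
spectral radius ρ = 0.6382; 0.6382 < 1, so it converges for any x₀.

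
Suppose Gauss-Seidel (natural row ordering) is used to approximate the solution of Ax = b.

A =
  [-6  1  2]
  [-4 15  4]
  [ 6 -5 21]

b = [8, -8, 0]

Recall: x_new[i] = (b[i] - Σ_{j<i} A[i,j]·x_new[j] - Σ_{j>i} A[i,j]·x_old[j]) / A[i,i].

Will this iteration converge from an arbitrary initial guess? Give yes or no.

Let D = diag(-6, 15, 21); L, U the strict triangles.
Gauss-Seidel: T = -(D+L)⁻¹U, row 0 first, T[0,1] = -(1)/(-6) = +0.1667; later rows by forward substitution.
  T[0,:] = [+0.0000, +0.1667, +0.3333]
  T[1,:] = [+0.0000, +0.0444, -0.1778]
  T[2,:] = [+0.0000, -0.0370, -0.1376]
|roots of det(T-λI)|: 0.1685, 0.0754, 0.0000.
ρ = 0.1685; 0.1685 < 1 ⇒ converges.

yes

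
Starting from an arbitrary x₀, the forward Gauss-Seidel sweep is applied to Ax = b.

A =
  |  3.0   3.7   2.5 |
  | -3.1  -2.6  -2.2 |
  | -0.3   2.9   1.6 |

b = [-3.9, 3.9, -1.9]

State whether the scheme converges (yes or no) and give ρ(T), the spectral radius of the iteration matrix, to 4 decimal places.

no, ρ = 1.2089

Diagonal D = diag(3, -2.6, 1.6); L, U strict lower/upper.
Gauss-Seidel: T = -(D+L)⁻¹U, row 0 first, T[0,2] = -(2.5)/(3) = -0.8333; later rows by forward substitution.
  T[0,:] = [+0.0000  -1.2333  -0.8333]
  T[1,:] = [+0.0000  +1.4705  +0.1474]
  T[2,:] = [+0.0000  -2.8966  -0.4235]
eigenvalue magnitudes: 1.2089, 0.1619, 0.0000.
ρ = 1.2089; 1.2089 > 1: divergent.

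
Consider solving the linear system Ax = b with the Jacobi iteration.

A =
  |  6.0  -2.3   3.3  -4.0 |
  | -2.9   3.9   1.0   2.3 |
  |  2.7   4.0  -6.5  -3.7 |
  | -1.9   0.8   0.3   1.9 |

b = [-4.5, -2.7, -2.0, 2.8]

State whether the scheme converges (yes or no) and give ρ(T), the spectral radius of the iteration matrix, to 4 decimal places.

no, ρ = 1.2165

A = D + L + U where D = diag(6, 3.9, -6.5, 1.9).
T_J = -D⁻¹(L+U): T[1,3] = -(2.3)/(3.9) = -0.5897; T[1,1] = 0.
  T[0,:] = [+0.0000  +0.3833  -0.5500  +0.6667]
  T[1,:] = [+0.7436  +0.0000  -0.2564  -0.5897]
  T[2,:] = [+0.4154  +0.6154  +0.0000  -0.5692]
  T[3,:] = [+1.0000  -0.4211  -0.1579  +0.0000]
|λ(T)| sorted: 1.2165, 0.8696, 0.5239, 0.5239.
ρ = 1.2165; 1.2165 > 1: divergent.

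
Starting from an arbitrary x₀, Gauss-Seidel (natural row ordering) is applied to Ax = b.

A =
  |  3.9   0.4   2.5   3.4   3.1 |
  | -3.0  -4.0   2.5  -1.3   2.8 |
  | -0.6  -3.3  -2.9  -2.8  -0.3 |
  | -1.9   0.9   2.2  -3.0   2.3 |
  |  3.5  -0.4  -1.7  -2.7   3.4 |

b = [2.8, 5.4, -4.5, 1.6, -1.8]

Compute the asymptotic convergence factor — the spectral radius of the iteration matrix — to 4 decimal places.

1.1807

A = D + L + U where D = diag(3.9, -4, -2.9, -3, 3.4).
GS T = -(D+L)⁻¹U: row 0 first, T[0,2] = -(2.5)/(3.9) = -0.6410; later rows by forward substitution.
  T[0,:] = [+0.0000, -0.1026, -0.6410, -0.8718, -0.7949]
  T[1,:] = [+0.0000, +0.0769, +1.1058, +0.3288, +1.2962]
  T[2,:] = [+0.0000, -0.0663, -1.1257, -1.1594, -1.4139]
  T[3,:] = [+0.0000, +0.0394, -0.0878, -0.1994, +0.6221]
  T[4,:] = [+0.0000, +0.1128, +0.1574, +0.1981, +0.7578]
|roots of det(T-λI)|: 1.1807, 0.7451, 0.2646, 0.2099, 0.0000.
ρ(T) = max|λ| = 1.1807; 1.1807 > 1, so it fails to converge.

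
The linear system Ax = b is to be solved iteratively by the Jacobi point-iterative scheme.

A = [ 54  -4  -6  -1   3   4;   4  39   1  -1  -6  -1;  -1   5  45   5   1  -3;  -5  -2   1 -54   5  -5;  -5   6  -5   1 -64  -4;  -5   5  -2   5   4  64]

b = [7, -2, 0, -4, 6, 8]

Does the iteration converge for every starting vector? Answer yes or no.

Diagonal D = diag(54, 39, 45, -54, -64, 64); L, U strict lower/upper.
Jacobi T = -D⁻¹(L+U): T[4,5] = -(-4)/(-64) = -0.0625; T[4,4] = 0.
  T[0,:] = [+0.0000  +0.0741  +0.1111  +0.0185  -0.0556  -0.0741]
  T[1,:] = [-0.1026  +0.0000  -0.0256  +0.0256  +0.1538  +0.0256]
  T[2,:] = [+0.0222  -0.1111  +0.0000  -0.1111  -0.0222  +0.0667]
  T[3,:] = [-0.0926  -0.0370  +0.0185  +0.0000  +0.0926  -0.0926]
  T[4,:] = [-0.0781  +0.0938  -0.0781  +0.0156  +0.0000  -0.0625]
  T[5,:] = [+0.0781  -0.0781  +0.0312  -0.0781  -0.0625  +0.0000]
moduli |λ_i(T)| = 0.2338, 0.1296, 0.1296, 0.0919, 0.0919, 0.0284.
ρ = 0.2338; 0.2338 < 1 ⇒ converges.

yes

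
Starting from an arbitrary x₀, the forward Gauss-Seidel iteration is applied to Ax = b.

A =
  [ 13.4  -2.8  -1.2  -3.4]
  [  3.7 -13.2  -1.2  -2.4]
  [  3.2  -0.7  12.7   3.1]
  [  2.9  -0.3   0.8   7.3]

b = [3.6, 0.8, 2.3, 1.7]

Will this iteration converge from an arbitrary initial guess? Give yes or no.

yes

A = D + L + U where D = diag(13.4, -13.2, 12.7, 7.3).
GS T = -(D+L)⁻¹U: row 0 first, T[0,3] = -(-3.4)/(13.4) = +0.2537; later rows by forward substitution.
  T[0,:] = [+0.0000, +0.2090, +0.0896, +0.2537]
  T[1,:] = [+0.0000, +0.0586, -0.0658, -0.1107]
  T[2,:] = [+0.0000, -0.0494, -0.0262, -0.3141]
  T[3,:] = [+0.0000, -0.0752, -0.0354, -0.0709]
eigenvalue magnitudes: 0.2083, 0.0940, 0.0940, 0.0000.
ρ(T) = max|λ| = 0.2083; 0.2083 < 1, so it converges for any x₀.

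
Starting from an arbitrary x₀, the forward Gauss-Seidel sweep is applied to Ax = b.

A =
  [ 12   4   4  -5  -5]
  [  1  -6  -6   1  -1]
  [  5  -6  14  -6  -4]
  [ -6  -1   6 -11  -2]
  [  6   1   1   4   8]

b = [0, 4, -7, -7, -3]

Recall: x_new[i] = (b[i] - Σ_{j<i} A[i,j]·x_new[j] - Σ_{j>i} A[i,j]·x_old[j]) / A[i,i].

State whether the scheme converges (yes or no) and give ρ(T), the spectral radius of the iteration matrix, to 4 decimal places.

yes, ρ = 0.8217

Split A = D + L + U, D = diag(12, -6, 14, -11, 8).
Gauss-Seidel: T = -(D+L)⁻¹U, row 0 first, T[0,2] = -(4)/(12) = -0.3333; later rows by forward substitution.
  T[0,:] = [+0.0000 -0.3333 -0.3333 +0.4167 +0.4167]
  T[1,:] = [+0.0000 -0.0556 -1.0556 +0.2361 -0.0972]
  T[2,:] = [+0.0000 +0.0952 -0.3333 +0.3810 +0.0952]
  T[3,:] = [+0.0000 +0.2388 +0.0960 -0.0409 -0.3483]
  T[4,:] = [+0.0000 +0.1256 +0.3756 -0.3692 -0.1381]
|roots of det(T-λI)|: 0.8217, 0.3784, 0.3784, 0.1656, 0.0000.
spectral radius ρ = 0.8217; 0.8217 < 1, so it converges for any x₀.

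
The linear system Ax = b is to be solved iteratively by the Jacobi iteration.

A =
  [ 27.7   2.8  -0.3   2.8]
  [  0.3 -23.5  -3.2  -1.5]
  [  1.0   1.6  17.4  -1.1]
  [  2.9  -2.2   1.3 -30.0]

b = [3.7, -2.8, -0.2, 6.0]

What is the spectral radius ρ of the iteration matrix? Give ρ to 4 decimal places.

0.1600

Let D = diag(27.7, -23.5, 17.4, -30); L, U the strict triangles.
Jacobi: T = -D⁻¹(L+U), T[1,3] = -(-1.5)/(-23.5) = -0.0638; T[1,1] = 0.
  T[0,:] = [+0.0000, -0.1011, +0.0108, -0.1011]
  T[1,:] = [+0.0128, +0.0000, -0.1362, -0.0638]
  T[2,:] = [-0.0575, -0.0920, +0.0000, +0.0632]
  T[3,:] = [+0.0967, -0.0733, +0.0433, +0.0000]
|roots of det(T-λI)|: 0.1600, 0.1265, 0.1145, 0.1145.
ρ(T) = max|λ| = 0.1600; 0.1600 < 1, so it converges for any x₀.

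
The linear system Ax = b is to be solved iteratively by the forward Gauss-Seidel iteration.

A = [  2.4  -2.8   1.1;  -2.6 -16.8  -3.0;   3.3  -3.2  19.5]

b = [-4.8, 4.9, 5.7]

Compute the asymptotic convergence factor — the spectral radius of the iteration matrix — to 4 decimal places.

0.2575

Write A = D+L+U with D = diag(2.4, -16.8, 19.5).
Gauss-Seidel: T = -(D+L)⁻¹U, row 0 first, T[0,2] = -(1.1)/(2.4) = -0.4583; later rows by forward substitution.
  T[0,:] = [+0.0000, +1.1667, -0.4583]
  T[1,:] = [+0.0000, -0.1806, -0.1076]
  T[2,:] = [+0.0000, -0.2271, +0.0599]
moduli |λ_i(T)| = 0.2575, 0.1369, 0.0000.
ρ(T) = max|λ| = 0.2575; 0.2575 < 1: convergent.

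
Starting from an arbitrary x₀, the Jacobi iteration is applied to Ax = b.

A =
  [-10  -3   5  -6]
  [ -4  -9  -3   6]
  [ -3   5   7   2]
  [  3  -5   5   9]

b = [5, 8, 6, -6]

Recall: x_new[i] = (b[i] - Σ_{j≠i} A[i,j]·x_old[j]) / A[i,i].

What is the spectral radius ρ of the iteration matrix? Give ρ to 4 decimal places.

Split A = D + L + U, D = diag(-10, -9, 7, 9).
T_J = -D⁻¹(L+U): T[3,1] = -(-5)/(9) = +0.5556; T[3,3] = 0.
  T[0,:] = [+0.0000  -0.3000  +0.5000  -0.6000]
  T[1,:] = [-0.4444  +0.0000  -0.3333  +0.6667]
  T[2,:] = [+0.4286  -0.7143  +0.0000  -0.2857]
  T[3,:] = [-0.3333  +0.5556  -0.5556  +0.0000]
|roots of det(T-λI)|: 1.4308, 0.5965, 0.5965, 0.3478.
ρ(T) = max|λ| = 1.4308; 1.4308 > 1, so it fails to converge.

1.4308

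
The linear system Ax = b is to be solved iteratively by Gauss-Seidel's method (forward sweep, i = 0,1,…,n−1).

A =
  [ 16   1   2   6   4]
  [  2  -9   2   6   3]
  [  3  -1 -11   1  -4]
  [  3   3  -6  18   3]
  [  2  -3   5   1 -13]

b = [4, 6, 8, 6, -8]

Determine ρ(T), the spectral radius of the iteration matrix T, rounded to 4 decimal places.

A = D + L + U where D = diag(16, -9, -11, 18, -13).
GS T = -(D+L)⁻¹U: row 0 first, T[0,4] = -(4)/(16) = -0.2500; later rows by forward substitution.
  T[0,:] = [+0.0000 -0.0625 -0.1250 -0.3750 -0.2500]
  T[1,:] = [+0.0000 -0.0139 +0.1944 +0.5833 +0.2778]
  T[2,:] = [+0.0000 -0.0158 -0.0518 -0.0644 -0.4571]
  T[3,:] = [+0.0000 +0.0075 -0.0288 -0.0562 -0.3237]
  T[4,:] = [+0.0000 -0.0119 -0.0862 -0.2214 -0.3033]
|eigenvalues of T|: 0.5361, 0.1716, 0.0541, 0.0065, 0.0000.
ρ(T) = max|λ| = 0.5361; 0.5361 < 1: convergent.

0.5361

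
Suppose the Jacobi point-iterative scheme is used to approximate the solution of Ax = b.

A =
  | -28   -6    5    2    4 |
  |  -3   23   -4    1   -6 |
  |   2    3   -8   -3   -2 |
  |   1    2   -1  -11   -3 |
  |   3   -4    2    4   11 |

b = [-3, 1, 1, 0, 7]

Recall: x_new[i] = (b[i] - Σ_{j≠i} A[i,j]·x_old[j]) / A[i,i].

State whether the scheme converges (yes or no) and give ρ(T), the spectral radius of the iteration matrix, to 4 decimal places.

yes, ρ = 0.6314

Diagonal D = diag(-28, 23, -8, -11, 11); L, U strict lower/upper.
Jacobi: T = -D⁻¹(L+U), T[1,2] = -(-4)/(23) = +0.1739; T[1,1] = 0.
  T[0,:] = [+0.0000, -0.2143, +0.1786, +0.0714, +0.1429]
  T[1,:] = [+0.1304, +0.0000, +0.1739, -0.0435, +0.2609]
  T[2,:] = [+0.2500, +0.3750, +0.0000, -0.3750, -0.2500]
  T[3,:] = [+0.0909, +0.1818, -0.0909, +0.0000, -0.2727]
  T[4,:] = [-0.2727, +0.3636, -0.1818, -0.3636, +0.0000]
eigenvalue magnitudes: 0.6314, 0.3744, 0.2469, 0.1284, 0.1184.
ρ = 0.6314; 0.6314 < 1 ⇒ converges.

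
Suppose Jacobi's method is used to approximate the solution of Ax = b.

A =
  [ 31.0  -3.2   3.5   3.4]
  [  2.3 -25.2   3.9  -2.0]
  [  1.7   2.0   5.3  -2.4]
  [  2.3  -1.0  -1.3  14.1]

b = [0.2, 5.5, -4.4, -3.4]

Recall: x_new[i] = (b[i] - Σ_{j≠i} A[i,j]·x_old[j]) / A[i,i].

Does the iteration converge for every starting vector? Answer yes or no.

A = D + L + U where D = diag(31, -25.2, 5.3, 14.1).
T_J = -D⁻¹(L+U): T[3,0] = -(2.3)/(14.1) = -0.1631; T[3,3] = 0.
  T[0,:] = [+0.0000 +0.1032 -0.1129 -0.1097]
  T[1,:] = [+0.0913 +0.0000 +0.1548 -0.0794]
  T[2,:] = [-0.3208 -0.3774 +0.0000 +0.4528]
  T[3,:] = [-0.1631 +0.0709 +0.0922 +0.0000]
|roots of det(T-λI)|: 0.3266, 0.2261, 0.2261, 0.0523.
ρ = 0.3266; 0.3266 < 1: convergent.

yes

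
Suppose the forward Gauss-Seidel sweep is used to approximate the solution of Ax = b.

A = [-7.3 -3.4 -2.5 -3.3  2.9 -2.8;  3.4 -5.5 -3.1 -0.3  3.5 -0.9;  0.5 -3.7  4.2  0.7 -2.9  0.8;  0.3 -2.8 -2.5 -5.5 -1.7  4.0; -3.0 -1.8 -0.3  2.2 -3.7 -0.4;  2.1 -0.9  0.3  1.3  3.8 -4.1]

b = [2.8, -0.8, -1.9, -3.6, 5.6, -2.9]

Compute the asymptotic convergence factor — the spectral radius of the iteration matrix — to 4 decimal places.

1.6146

Write A = D+L+U with D = diag(-7.3, -5.5, 4.2, -5.5, -3.7, -4.1).
GS T = -(D+L)⁻¹U: row 0 first, T[0,1] = -(-3.4)/(-7.3) = -0.4658; later rows by forward substitution.
  T[0,:] = [+0.0000  -0.4658  -0.3425  -0.4521  +0.3973  -0.3836]
  T[1,:] = [+0.0000  -0.2879  -0.7753  -0.3340  +0.8819  -0.4007]
  T[2,:] = [+0.0000  -0.1982  -0.6423  -0.4071  +1.4201  -0.4979]
  T[3,:] = [+0.0000  +0.2113  +0.6680  +0.3304  -1.3819  +1.1367]
  T[4,:] = [+0.0000  +0.6594  +1.1041  +0.7585  -1.6880  +1.1141]
  T[5,:] = [+0.0000  +0.4883  +1.1829  +0.6197  -1.8889  +1.2480]
|λ(T)| sorted: 1.6146, 0.3994, 0.3994, 0.3811, 0.0076, 0.0000.
ρ(T) = max|λ| = 1.6146; 1.6146 > 1 ⇒ diverges.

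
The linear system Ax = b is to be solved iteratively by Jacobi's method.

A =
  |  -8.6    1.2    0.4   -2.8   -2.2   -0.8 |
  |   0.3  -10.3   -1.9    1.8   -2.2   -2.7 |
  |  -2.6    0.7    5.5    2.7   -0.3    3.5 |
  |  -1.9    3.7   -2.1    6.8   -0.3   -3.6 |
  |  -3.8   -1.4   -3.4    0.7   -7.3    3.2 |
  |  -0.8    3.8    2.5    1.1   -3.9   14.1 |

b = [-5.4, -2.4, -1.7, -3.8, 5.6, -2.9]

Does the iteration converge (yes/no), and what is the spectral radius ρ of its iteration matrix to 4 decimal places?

Write A = D+L+U with D = diag(-8.6, -10.3, 5.5, 6.8, -7.3, 14.1).
Jacobi T = -D⁻¹(L+U): T[2,0] = -(-2.6)/(5.5) = +0.4727; T[2,2] = 0.
  T[0,:] = [+0.0000 +0.1395 +0.0465 -0.3256 -0.2558 -0.0930]
  T[1,:] = [+0.0291 +0.0000 -0.1845 +0.1748 -0.2136 -0.2621]
  T[2,:] = [+0.4727 -0.1273 +0.0000 -0.4909 +0.0545 -0.6364]
  T[3,:] = [+0.2794 -0.5441 +0.3088 +0.0000 +0.0441 +0.5294]
  T[4,:] = [-0.5205 -0.1918 -0.4658 +0.0959 +0.0000 +0.4384]
  T[5,:] = [+0.0567 -0.2695 -0.1773 -0.0780 +0.2766 +0.0000]
moduli |λ_i(T)| = 0.8376, 0.6675, 0.6675, 0.4792, 0.4792, 0.0140.
ρ = 0.8376; 0.8376 < 1 ⇒ converges.

yes, ρ = 0.8376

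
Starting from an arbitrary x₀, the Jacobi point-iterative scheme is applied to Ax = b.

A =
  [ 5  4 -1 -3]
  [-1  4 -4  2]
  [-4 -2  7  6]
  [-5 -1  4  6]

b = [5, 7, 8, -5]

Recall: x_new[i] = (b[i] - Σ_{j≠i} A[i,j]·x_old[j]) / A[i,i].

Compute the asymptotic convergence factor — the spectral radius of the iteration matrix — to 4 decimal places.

1.3369

Diagonal D = diag(5, 4, 7, 6); L, U strict lower/upper.
T_J = -D⁻¹(L+U): T[1,2] = -(-4)/(4) = +1.0000; T[1,1] = 0.
  T[0,:] = [+0.0000 -0.8000 +0.2000 +0.6000]
  T[1,:] = [+0.2500 +0.0000 +1.0000 -0.5000]
  T[2,:] = [+0.5714 +0.2857 +0.0000 -0.8571]
  T[3,:] = [+0.8333 +0.1667 -0.6667 +0.0000]
|roots of det(T-λI)|: 1.3369, 1.0357, 0.5359, 0.5359.
ρ = 1.3369; 1.3369 > 1: divergent.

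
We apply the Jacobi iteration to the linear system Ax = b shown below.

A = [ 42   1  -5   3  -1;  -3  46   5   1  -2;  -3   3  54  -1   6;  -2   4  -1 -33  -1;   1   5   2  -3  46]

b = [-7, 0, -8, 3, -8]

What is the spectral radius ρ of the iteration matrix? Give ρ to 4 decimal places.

Split A = D + L + U, D = diag(42, 46, 54, -33, 46).
T_J = -D⁻¹(L+U): T[0,3] = -(3)/(42) = -0.0714; T[0,0] = 0.
  T[0,:] = [+0.0000  -0.0238  +0.1190  -0.0714  +0.0238]
  T[1,:] = [+0.0652  +0.0000  -0.1087  -0.0217  +0.0435]
  T[2,:] = [+0.0556  -0.0556  +0.0000  +0.0185  -0.1111]
  T[3,:] = [-0.0606  +0.1212  -0.0303  +0.0000  -0.0303]
  T[4,:] = [-0.0217  -0.1087  -0.0435  +0.0652  +0.0000]
moduli |λ_i(T)| = 0.1774, 0.1409, 0.1337, 0.1337, 0.0232.
ρ(T) = max|λ| = 0.1774; 0.1774 < 1: convergent.

0.1774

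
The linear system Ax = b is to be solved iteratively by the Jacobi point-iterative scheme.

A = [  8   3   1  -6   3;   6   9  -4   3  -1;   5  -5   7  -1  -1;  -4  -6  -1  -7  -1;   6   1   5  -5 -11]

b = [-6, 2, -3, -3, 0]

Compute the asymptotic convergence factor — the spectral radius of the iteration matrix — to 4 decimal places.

1.2035

Split A = D + L + U, D = diag(8, 9, 7, -7, -11).
Jacobi T = -D⁻¹(L+U): T[0,1] = -(3)/(8) = -0.3750; T[0,0] = 0.
  T[0,:] = [+0.0000 -0.3750 -0.1250 +0.7500 -0.3750]
  T[1,:] = [-0.6667 +0.0000 +0.4444 -0.3333 +0.1111]
  T[2,:] = [-0.7143 +0.7143 +0.0000 +0.1429 +0.1429]
  T[3,:] = [-0.5714 -0.8571 -0.1429 +0.0000 -0.1429]
  T[4,:] = [+0.5455 +0.0909 +0.4545 -0.4545 +0.0000]
moduli |λ_i(T)| = 1.2035, 0.8149, 0.8149, 0.7770, 0.0674.
ρ = 1.2035; 1.2035 > 1 ⇒ diverges.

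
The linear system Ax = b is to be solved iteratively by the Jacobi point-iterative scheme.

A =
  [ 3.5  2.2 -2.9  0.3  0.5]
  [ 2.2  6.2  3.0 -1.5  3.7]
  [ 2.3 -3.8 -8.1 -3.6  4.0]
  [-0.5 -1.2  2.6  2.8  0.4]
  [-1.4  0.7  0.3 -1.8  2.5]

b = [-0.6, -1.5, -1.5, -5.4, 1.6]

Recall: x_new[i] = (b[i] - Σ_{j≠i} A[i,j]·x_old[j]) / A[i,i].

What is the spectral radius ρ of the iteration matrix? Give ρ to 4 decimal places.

1.2542

Write A = D+L+U with D = diag(3.5, 6.2, -8.1, 2.8, 2.5).
T_J = -D⁻¹(L+U): T[4,1] = -(0.7)/(2.5) = -0.2800; T[4,4] = 0.
  T[0,:] = [+0.0000, -0.6286, +0.8286, -0.0857, -0.1429]
  T[1,:] = [-0.3548, +0.0000, -0.4839, +0.2419, -0.5968]
  T[2,:] = [+0.2840, -0.4691, +0.0000, -0.4444, +0.4938]
  T[3,:] = [+0.1786, +0.4286, -0.9286, +0.0000, -0.1429]
  T[4,:] = [+0.5600, -0.2800, -0.1200, +0.7200, +0.0000]
|eigenvalues of T|: 1.2542, 0.9276, 0.5084, 0.5011, 0.5011.
spectral radius ρ = 1.2542; 1.2542 > 1 ⇒ diverges.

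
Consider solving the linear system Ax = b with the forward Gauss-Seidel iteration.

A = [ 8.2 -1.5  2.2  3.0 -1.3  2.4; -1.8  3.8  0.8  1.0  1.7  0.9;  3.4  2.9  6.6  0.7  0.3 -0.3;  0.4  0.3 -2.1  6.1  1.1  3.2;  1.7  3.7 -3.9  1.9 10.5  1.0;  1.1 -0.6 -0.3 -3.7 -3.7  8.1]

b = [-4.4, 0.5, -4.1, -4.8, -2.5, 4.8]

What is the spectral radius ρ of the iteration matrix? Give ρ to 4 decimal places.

A = D + L + U where D = diag(8.2, 3.8, 6.6, 6.1, 10.5, 8.1).
GS T = -(D+L)⁻¹U: row 0 first, T[0,1] = -(-1.5)/(8.2) = +0.1829; later rows by forward substitution.
  T[0,:] = [+0.0000, +0.1829, -0.2683, -0.3659, +0.1585, -0.2927]
  T[1,:] = [+0.0000, +0.0866, -0.3376, -0.4365, -0.3723, -0.3755]
  T[2,:] = [+0.0000, -0.1323, +0.2866, +0.2742, +0.0364, +0.3612]
  T[3,:] = [+0.0000, -0.0618, +0.1328, +0.1398, -0.1599, -0.3626]
  T[4,:] = [+0.0000, -0.0981, +0.2448, +0.2896, +0.1480, +0.2842]
  T[5,:] = [+0.0000, -0.0964, +0.1945, +0.2237, -0.0532, -0.0105]
eigenvalue magnitudes: 0.6165, 0.0950, 0.0950, 0.0474, 0.0361, 0.0000.
ρ(T) = max|λ| = 0.6165; 0.6165 < 1: convergent.

0.6165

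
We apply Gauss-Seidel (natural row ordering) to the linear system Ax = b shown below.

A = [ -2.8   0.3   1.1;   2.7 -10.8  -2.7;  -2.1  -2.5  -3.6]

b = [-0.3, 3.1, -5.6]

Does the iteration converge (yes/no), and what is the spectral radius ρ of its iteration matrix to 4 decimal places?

Split A = D + L + U, D = diag(-2.8, -10.8, -3.6).
Gauss-Seidel: T = -(D+L)⁻¹U, row 0 first, T[0,2] = -(1.1)/(-2.8) = +0.3929; later rows by forward substitution.
  T[0,:] = [+0.0000 +0.1071 +0.3929]
  T[1,:] = [+0.0000 +0.0268 -0.1518]
  T[2,:] = [+0.0000 -0.0811 -0.1238]
|λ(T)| sorted: 0.1826, 0.0856, 0.0000.
spectral radius ρ = 0.1826; 0.1826 < 1 ⇒ converges.

yes, ρ = 0.1826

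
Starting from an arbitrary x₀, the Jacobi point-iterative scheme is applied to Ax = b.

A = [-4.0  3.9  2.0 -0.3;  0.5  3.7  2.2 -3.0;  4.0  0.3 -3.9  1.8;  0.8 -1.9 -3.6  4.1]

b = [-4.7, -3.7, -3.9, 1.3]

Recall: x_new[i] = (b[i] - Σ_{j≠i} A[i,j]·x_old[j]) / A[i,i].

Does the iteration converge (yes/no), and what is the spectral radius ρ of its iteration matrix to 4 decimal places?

no, ρ = 1.4423

A = D + L + U where D = diag(-4, 3.7, -3.9, 4.1).
Jacobi T = -D⁻¹(L+U): T[0,1] = -(3.9)/(-4) = +0.9750; T[0,0] = 0.
  T[0,:] = [+0.0000  +0.9750  +0.5000  -0.0750]
  T[1,:] = [-0.1351  +0.0000  -0.5946  +0.8108]
  T[2,:] = [+1.0256  +0.0769  +0.0000  +0.4615]
  T[3,:] = [-0.1951  +0.4634  +0.8780  +0.0000]
moduli |λ_i(T)| = 1.4423, 0.9241, 0.6858, 0.6858.
spectral radius ρ = 1.4423; 1.4423 > 1, so it fails to converge.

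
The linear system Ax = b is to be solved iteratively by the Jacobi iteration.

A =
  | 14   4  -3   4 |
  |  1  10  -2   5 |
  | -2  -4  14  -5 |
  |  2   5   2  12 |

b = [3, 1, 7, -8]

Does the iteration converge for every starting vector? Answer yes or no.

A = D + L + U where D = diag(14, 10, 14, 12).
Jacobi T = -D⁻¹(L+U): T[1,0] = -(1)/(10) = -0.1000; T[1,1] = 0.
  T[0,:] = [+0.0000 -0.2857 +0.2143 -0.2857]
  T[1,:] = [-0.1000 +0.0000 +0.2000 -0.5000]
  T[2,:] = [+0.1429 +0.2857 +0.0000 +0.3571]
  T[3,:] = [-0.1667 -0.4167 -0.1667 +0.0000]
eigenvalue magnitudes: 0.6448, 0.4296, 0.1391, 0.0761.
spectral radius ρ = 0.6448; 0.6448 < 1 ⇒ converges.

yes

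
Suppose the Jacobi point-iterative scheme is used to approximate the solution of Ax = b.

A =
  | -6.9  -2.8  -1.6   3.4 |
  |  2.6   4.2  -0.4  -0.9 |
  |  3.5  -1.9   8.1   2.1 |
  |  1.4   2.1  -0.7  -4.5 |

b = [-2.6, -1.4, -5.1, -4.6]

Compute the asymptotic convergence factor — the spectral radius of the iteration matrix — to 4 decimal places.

0.8401

Split A = D + L + U, D = diag(-6.9, 4.2, 8.1, -4.5).
Jacobi: T = -D⁻¹(L+U), T[0,1] = -(-2.8)/(-6.9) = -0.4058; T[0,0] = 0.
  T[0,:] = [+0.0000  -0.4058  -0.2319  +0.4928]
  T[1,:] = [-0.6190  +0.0000  +0.0952  +0.2143]
  T[2,:] = [-0.4321  +0.2346  +0.0000  -0.2593]
  T[3,:] = [+0.3111  +0.4667  -0.1556  +0.0000]
|eigenvalues of T|: 0.8401, 0.6548, 0.3952, 0.2099.
ρ = 0.8401; 0.8401 < 1 ⇒ converges.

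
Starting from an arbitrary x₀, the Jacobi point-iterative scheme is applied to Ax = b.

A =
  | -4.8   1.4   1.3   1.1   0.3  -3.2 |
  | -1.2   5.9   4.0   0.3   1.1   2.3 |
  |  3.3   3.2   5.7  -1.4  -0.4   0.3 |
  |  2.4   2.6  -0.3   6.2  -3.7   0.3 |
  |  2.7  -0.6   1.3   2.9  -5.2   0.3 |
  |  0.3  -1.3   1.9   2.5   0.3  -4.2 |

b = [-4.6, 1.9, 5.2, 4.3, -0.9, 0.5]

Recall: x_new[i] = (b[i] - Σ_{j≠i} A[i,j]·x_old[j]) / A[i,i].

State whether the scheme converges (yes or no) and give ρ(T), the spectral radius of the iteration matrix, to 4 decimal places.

no, ρ = 1.1683

Let D = diag(-4.8, 5.9, 5.7, 6.2, -5.2, -4.2); L, U the strict triangles.
T_J = -D⁻¹(L+U): T[0,1] = -(1.4)/(-4.8) = +0.2917; T[0,0] = 0.
  T[0,:] = [+0.0000, +0.2917, +0.2708, +0.2292, +0.0625, -0.6667]
  T[1,:] = [+0.2034, +0.0000, -0.6780, -0.0508, -0.1864, -0.3898]
  T[2,:] = [-0.5789, -0.5614, +0.0000, +0.2456, +0.0702, -0.0526]
  T[3,:] = [-0.3871, -0.4194, +0.0484, +0.0000, +0.5968, -0.0484]
  T[4,:] = [+0.5192, -0.1154, +0.2500, +0.5577, +0.0000, +0.0577]
  T[5,:] = [+0.0714, -0.3095, +0.4524, +0.5952, +0.0714, +0.0000]
eigenvalue magnitudes: 1.1683, 0.7870, 0.7870, 0.5939, 0.3219, 0.0426.
ρ = 1.1683; 1.1683 > 1, so it fails to converge.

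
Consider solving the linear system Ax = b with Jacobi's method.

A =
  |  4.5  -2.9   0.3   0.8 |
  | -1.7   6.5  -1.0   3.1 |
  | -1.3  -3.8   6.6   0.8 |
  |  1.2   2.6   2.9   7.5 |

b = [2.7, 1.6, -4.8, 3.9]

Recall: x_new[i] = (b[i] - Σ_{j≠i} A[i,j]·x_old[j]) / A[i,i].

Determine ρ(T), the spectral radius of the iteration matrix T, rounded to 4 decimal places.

Write A = D+L+U with D = diag(4.5, 6.5, 6.6, 7.5).
Jacobi: T = -D⁻¹(L+U), T[3,2] = -(2.9)/(7.5) = -0.3867; T[3,3] = 0.
  T[0,:] = [+0.0000 +0.6444 -0.0667 -0.1778]
  T[1,:] = [+0.2615 +0.0000 +0.1538 -0.4769]
  T[2,:] = [+0.1970 +0.5758 +0.0000 -0.1212]
  T[3,:] = [-0.1600 -0.3467 -0.3867 +0.0000]
|λ(T)| sorted: 0.8657, 0.3536, 0.2894, 0.2894.
spectral radius ρ = 0.8657; 0.8657 < 1, so it converges for any x₀.

0.8657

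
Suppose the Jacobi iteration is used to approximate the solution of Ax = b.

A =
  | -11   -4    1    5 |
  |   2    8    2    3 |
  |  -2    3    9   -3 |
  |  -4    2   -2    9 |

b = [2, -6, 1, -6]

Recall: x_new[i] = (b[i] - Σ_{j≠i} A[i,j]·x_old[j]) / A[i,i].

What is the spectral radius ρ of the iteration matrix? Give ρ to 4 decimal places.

Write A = D+L+U with D = diag(-11, 8, 9, 9).
Jacobi: T = -D⁻¹(L+U), T[1,0] = -(2)/(8) = -0.2500; T[1,1] = 0.
  T[0,:] = [+0.0000, -0.3636, +0.0909, +0.4545]
  T[1,:] = [-0.2500, +0.0000, -0.2500, -0.3750]
  T[2,:] = [+0.2222, -0.3333, +0.0000, +0.3333]
  T[3,:] = [+0.4444, -0.2222, +0.2222, +0.0000]
|roots of det(T-λI)|: 0.8908, 0.4215, 0.3496, 0.1197.
ρ(T) = max|λ| = 0.8908; 0.8908 < 1, so it converges for any x₀.

0.8908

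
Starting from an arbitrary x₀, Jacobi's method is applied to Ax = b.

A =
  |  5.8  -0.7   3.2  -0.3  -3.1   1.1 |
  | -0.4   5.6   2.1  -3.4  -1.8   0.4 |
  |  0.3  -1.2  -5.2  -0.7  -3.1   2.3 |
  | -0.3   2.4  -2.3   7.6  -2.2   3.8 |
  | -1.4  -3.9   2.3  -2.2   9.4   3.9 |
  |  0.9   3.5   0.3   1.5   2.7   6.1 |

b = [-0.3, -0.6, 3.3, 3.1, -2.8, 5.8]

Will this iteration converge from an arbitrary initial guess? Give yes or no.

Write A = D+L+U with D = diag(5.8, 5.6, -5.2, 7.6, 9.4, 6.1).
Jacobi T = -D⁻¹(L+U): T[2,4] = -(-3.1)/(-5.2) = -0.5962; T[2,2] = 0.
  T[0,:] = [+0.0000, +0.1207, -0.5517, +0.0517, +0.5345, -0.1897]
  T[1,:] = [+0.0714, +0.0000, -0.3750, +0.6071, +0.3214, -0.0714]
  T[2,:] = [+0.0577, -0.2308, +0.0000, -0.1346, -0.5962, +0.4423]
  T[3,:] = [+0.0395, -0.3158, +0.3026, +0.0000, +0.2895, -0.5000]
  T[4,:] = [+0.1489, +0.4149, -0.2447, +0.2340, +0.0000, -0.4149]
  T[5,:] = [-0.1475, -0.5738, -0.0492, -0.2459, -0.4426, +0.0000]
|λ(T)| sorted: 1.1781, 0.6672, 0.6672, 0.5074, 0.2806, 0.2806.
ρ(T) = max|λ| = 1.1781; 1.1781 > 1: divergent.

no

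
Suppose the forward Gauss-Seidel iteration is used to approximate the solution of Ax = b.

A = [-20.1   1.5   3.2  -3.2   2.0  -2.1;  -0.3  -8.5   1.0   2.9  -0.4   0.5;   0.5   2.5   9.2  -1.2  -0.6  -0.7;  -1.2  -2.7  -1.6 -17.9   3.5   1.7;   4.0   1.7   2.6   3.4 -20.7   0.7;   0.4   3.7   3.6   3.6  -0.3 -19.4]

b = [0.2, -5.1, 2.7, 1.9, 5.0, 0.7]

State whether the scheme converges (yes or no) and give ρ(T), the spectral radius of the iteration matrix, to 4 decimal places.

Write A = D+L+U with D = diag(-20.1, -8.5, 9.2, -17.9, -20.7, -19.4).
T_GS = -(D+L)⁻¹U: row 0 first, T[0,1] = -(1.5)/(-20.1) = +0.0746; later rows by forward substitution.
  T[0,:] = [+0.0000 +0.0746 +0.1592 -0.1592 +0.0995 -0.1045]
  T[1,:] = [+0.0000 -0.0026 +0.1120 +0.3468 -0.0506 +0.0625]
  T[2,:] = [+0.0000 -0.0033 -0.0391 +0.0448 +0.0736 +0.0648]
  T[3,:] = [+0.0000 -0.0043 -0.0241 -0.0456 +0.1899 +0.0868]
  T[4,:] = [+0.0000 +0.0131 +0.0311 -0.0041 +0.0555 +0.0411]
  T[5,:] = [+0.0000 -0.0006 +0.0124 +0.0628 +0.0404 +0.0373]
moduli |λ_i(T)| = 0.1609, 0.1036, 0.1036, 0.0345, 0.0026, 0.0000.
ρ = 0.1609; 0.1609 < 1, so it converges for any x₀.

yes, ρ = 0.1609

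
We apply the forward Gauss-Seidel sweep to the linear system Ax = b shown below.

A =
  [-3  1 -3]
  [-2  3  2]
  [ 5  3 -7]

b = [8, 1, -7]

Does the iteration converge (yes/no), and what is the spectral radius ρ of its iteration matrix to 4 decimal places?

yes, ρ = 0.8839

Let D = diag(-3, 3, -7); L, U the strict triangles.
Gauss-Seidel: T = -(D+L)⁻¹U, row 0 first, T[0,1] = -(1)/(-3) = +0.3333; later rows by forward substitution.
  T[0,:] = [+0.0000 +0.3333 -1.0000]
  T[1,:] = [+0.0000 +0.2222 -1.3333]
  T[2,:] = [+0.0000 +0.3333 -1.2857]
eigenvalue magnitudes: 0.8839, 0.1796, 0.0000.
ρ = 0.8839; 0.8839 < 1 ⇒ converges.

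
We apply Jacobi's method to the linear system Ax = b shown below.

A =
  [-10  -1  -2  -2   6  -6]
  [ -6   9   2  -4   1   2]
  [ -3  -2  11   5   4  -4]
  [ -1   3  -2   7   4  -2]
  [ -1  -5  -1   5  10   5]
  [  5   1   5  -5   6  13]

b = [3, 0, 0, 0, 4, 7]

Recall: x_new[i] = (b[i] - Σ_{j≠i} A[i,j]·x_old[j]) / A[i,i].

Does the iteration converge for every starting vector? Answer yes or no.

Write A = D+L+U with D = diag(-10, 9, 11, 7, 10, 13).
Jacobi: T = -D⁻¹(L+U), T[2,5] = -(-4)/(11) = +0.3636; T[2,2] = 0.
  T[0,:] = [+0.0000  -0.1000  -0.2000  -0.2000  +0.6000  -0.6000]
  T[1,:] = [+0.6667  +0.0000  -0.2222  +0.4444  -0.1111  -0.2222]
  T[2,:] = [+0.2727  +0.1818  +0.0000  -0.4545  -0.3636  +0.3636]
  T[3,:] = [+0.1429  -0.4286  +0.2857  +0.0000  -0.5714  +0.2857]
  T[4,:] = [+0.1000  +0.5000  +0.1000  -0.5000  +0.0000  -0.5000]
  T[5,:] = [-0.3846  -0.0769  -0.3846  +0.3846  -0.4615  +0.0000]
|roots of det(T-λI)|: 1.1955, 0.6970, 0.6970, 0.5928, 0.5928, 0.5568.
spectral radius ρ = 1.1955; 1.1955 > 1, so it fails to converge.

no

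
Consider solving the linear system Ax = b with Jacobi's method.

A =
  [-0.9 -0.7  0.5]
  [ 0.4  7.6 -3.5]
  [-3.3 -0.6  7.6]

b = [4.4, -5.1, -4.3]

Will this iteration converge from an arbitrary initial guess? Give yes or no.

A = D + L + U where D = diag(-0.9, 7.6, 7.6).
Jacobi: T = -D⁻¹(L+U), T[2,1] = -(-0.6)/(7.6) = +0.0789; T[2,2] = 0.
  T[0,:] = [+0.0000 -0.7778 +0.5556]
  T[1,:] = [-0.0526 +0.0000 +0.4605]
  T[2,:] = [+0.4342 +0.0789 +0.0000]
|roots of det(T-λI)|: 0.7310, 0.4647, 0.4647.
ρ(T) = max|λ| = 0.7310; 0.7310 < 1, so it converges for any x₀.

yes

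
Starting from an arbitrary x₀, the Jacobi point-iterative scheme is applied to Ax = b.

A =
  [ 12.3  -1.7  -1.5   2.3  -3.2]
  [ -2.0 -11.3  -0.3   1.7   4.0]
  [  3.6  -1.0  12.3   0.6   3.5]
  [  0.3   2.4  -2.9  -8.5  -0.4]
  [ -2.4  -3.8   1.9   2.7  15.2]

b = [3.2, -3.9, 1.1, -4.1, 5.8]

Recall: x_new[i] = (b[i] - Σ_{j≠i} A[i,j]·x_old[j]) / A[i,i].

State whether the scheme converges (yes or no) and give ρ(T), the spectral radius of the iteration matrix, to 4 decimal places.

yes, ρ = 0.5307

Diagonal D = diag(12.3, -11.3, 12.3, -8.5, 15.2); L, U strict lower/upper.
T_J = -D⁻¹(L+U): T[1,0] = -(-2)/(-11.3) = -0.1770; T[1,1] = 0.
  T[0,:] = [+0.0000, +0.1382, +0.1220, -0.1870, +0.2602]
  T[1,:] = [-0.1770, +0.0000, -0.0265, +0.1504, +0.3540]
  T[2,:] = [-0.2927, +0.0813, +0.0000, -0.0488, -0.2846]
  T[3,:] = [+0.0353, +0.2824, -0.3412, +0.0000, -0.0471]
  T[4,:] = [+0.1579, +0.2500, -0.1250, -0.1776, +0.0000]
moduli |λ_i(T)| = 0.5307, 0.2320, 0.2302, 0.2302, 0.0139.
spectral radius ρ = 0.5307; 0.5307 < 1: convergent.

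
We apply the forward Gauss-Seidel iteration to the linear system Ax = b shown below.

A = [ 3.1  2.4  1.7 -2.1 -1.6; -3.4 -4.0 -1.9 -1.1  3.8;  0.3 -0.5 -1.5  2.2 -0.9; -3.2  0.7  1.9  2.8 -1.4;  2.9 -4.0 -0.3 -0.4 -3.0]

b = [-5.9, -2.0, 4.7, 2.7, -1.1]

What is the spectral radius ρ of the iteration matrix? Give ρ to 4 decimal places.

1.5153

Let D = diag(3.1, -4, -1.5, 2.8, -3); L, U the strict triangles.
T_GS = -(D+L)⁻¹U: row 0 first, T[0,3] = -(-2.1)/(3.1) = +0.6774; later rows by forward substitution.
  T[0,:] = [+0.0000 -0.7742 -0.5484 +0.6774 +0.5161]
  T[1,:] = [+0.0000 +0.6581 -0.0089 -0.8508 +0.5113]
  T[2,:] = [+0.0000 -0.3742 -0.1067 +1.8858 -0.6672]
  T[3,:] = [+0.0000 -0.7954 -0.5521 -0.2927 +1.4148]
  T[4,:] = [+0.0000 -1.4823 -0.4340 +1.6397 -0.3047]
moduli |λ_i(T)| = 1.5153, 1.2377, 0.3728, 0.3728, 0.0000.
ρ = 1.5153; 1.5153 > 1: divergent.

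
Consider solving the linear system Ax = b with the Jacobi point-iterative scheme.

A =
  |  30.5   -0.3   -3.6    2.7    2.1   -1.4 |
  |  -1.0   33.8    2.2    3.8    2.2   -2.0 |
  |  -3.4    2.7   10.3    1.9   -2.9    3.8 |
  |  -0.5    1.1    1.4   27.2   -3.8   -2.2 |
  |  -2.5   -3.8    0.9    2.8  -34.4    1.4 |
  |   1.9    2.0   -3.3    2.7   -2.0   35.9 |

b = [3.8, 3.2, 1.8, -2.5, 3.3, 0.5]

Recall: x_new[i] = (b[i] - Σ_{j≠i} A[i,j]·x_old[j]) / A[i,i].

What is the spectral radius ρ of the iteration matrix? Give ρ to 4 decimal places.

0.2611

Let D = diag(30.5, 33.8, 10.3, 27.2, -34.4, 35.9); L, U the strict triangles.
Jacobi: T = -D⁻¹(L+U), T[2,5] = -(3.8)/(10.3) = -0.3689; T[2,2] = 0.
  T[0,:] = [+0.0000 +0.0098 +0.1180 -0.0885 -0.0689 +0.0459]
  T[1,:] = [+0.0296 +0.0000 -0.0651 -0.1124 -0.0651 +0.0592]
  T[2,:] = [+0.3301 -0.2621 +0.0000 -0.1845 +0.2816 -0.3689]
  T[3,:] = [+0.0184 -0.0404 -0.0515 +0.0000 +0.1397 +0.0809]
  T[4,:] = [-0.0727 -0.1105 +0.0262 +0.0814 +0.0000 +0.0407]
  T[5,:] = [-0.0529 -0.0557 +0.0919 -0.0752 +0.0557 +0.0000]
|λ(T)| sorted: 0.2611, 0.2137, 0.1665, 0.1515, 0.1515, 0.1291.
spectral radius ρ = 0.2611; 0.2611 < 1 ⇒ converges.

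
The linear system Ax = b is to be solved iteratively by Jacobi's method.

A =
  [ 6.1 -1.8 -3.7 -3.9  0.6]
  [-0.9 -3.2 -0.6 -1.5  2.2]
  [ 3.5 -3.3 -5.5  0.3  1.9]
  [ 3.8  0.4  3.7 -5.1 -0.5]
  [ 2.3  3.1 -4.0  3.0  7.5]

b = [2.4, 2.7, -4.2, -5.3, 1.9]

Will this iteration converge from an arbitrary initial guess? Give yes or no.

no

A = D + L + U where D = diag(6.1, -3.2, -5.5, -5.1, 7.5).
Jacobi T = -D⁻¹(L+U): T[0,3] = -(-3.9)/(6.1) = +0.6393; T[0,0] = 0.
  T[0,:] = [+0.0000  +0.2951  +0.6066  +0.6393  -0.0984]
  T[1,:] = [-0.2812  +0.0000  -0.1875  -0.4688  +0.6875]
  T[2,:] = [+0.6364  -0.6000  +0.0000  +0.0545  +0.3455]
  T[3,:] = [+0.7451  +0.0784  +0.7255  +0.0000  -0.0980]
  T[4,:] = [-0.3067  -0.4133  +0.5333  -0.4000  +0.0000]
moduli |λ_i(T)| = 1.1713, 0.9036, 0.7213, 0.7213, 0.6557.
ρ = 1.1713; 1.1713 > 1, so it fails to converge.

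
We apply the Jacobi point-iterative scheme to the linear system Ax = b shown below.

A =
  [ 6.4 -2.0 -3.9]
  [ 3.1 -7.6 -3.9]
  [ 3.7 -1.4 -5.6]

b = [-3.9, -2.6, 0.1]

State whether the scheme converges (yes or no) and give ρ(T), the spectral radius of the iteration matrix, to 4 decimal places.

Split A = D + L + U, D = diag(6.4, -7.6, -5.6).
Jacobi: T = -D⁻¹(L+U), T[1,2] = -(-3.9)/(-7.6) = -0.5132; T[1,1] = 0.
  T[0,:] = [+0.0000, +0.3125, +0.6094]
  T[1,:] = [+0.4079, +0.0000, -0.5132]
  T[2,:] = [+0.6607, -0.2500, +0.0000]
|λ(T)| sorted: 0.9174, 0.6235, 0.2939.
spectral radius ρ = 0.9174; 0.9174 < 1 ⇒ converges.

yes, ρ = 0.9174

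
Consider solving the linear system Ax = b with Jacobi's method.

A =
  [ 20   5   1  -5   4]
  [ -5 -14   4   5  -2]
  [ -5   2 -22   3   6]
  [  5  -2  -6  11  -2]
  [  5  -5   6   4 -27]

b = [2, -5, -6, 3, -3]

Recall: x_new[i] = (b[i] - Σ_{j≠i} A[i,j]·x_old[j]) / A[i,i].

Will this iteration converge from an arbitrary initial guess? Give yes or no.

yes

Write A = D+L+U with D = diag(20, -14, -22, 11, -27).
Jacobi: T = -D⁻¹(L+U), T[3,4] = -(-2)/(11) = +0.1818; T[3,3] = 0.
  T[0,:] = [+0.0000, -0.2500, -0.0500, +0.2500, -0.2000]
  T[1,:] = [-0.3571, +0.0000, +0.2857, +0.3571, -0.1429]
  T[2,:] = [-0.2273, +0.0909, +0.0000, +0.1364, +0.2727]
  T[3,:] = [-0.4545, +0.1818, +0.5455, +0.0000, +0.1818]
  T[4,:] = [+0.1852, -0.1852, +0.2222, +0.1481, +0.0000]
|roots of det(T-λI)|: 0.5308, 0.3403, 0.3120, 0.3120, 0.2494.
ρ = 0.5308; 0.5308 < 1, so it converges for any x₀.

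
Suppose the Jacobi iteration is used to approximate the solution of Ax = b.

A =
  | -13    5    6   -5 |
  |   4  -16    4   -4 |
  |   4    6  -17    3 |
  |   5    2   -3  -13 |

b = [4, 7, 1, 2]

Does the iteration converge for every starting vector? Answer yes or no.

yes

Write A = D+L+U with D = diag(-13, -16, -17, -13).
Jacobi T = -D⁻¹(L+U): T[3,1] = -(2)/(-13) = +0.1538; T[3,3] = 0.
  T[0,:] = [+0.0000 +0.3846 +0.4615 -0.3846]
  T[1,:] = [+0.2500 +0.0000 +0.2500 -0.2500]
  T[2,:] = [+0.2353 +0.3529 +0.0000 +0.1765]
  T[3,:] = [+0.3846 +0.1538 -0.2308 +0.0000]
|eigenvalues of T|: 0.5561, 0.4077, 0.4077, 0.2674.
spectral radius ρ = 0.5561; 0.5561 < 1, so it converges for any x₀.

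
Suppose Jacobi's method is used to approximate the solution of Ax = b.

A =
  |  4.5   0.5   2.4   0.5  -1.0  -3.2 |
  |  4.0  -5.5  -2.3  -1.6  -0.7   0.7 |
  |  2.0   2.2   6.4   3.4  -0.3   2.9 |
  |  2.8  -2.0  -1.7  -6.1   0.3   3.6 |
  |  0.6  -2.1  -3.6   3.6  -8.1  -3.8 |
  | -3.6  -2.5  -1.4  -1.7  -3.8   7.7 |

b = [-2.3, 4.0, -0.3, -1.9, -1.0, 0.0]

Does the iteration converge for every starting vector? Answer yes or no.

no

Write A = D+L+U with D = diag(4.5, -5.5, 6.4, -6.1, -8.1, 7.7).
Jacobi: T = -D⁻¹(L+U), T[4,2] = -(-3.6)/(-8.1) = -0.4444; T[4,4] = 0.
  T[0,:] = [+0.0000  -0.1111  -0.5333  -0.1111  +0.2222  +0.7111]
  T[1,:] = [+0.7273  +0.0000  -0.4182  -0.2909  -0.1273  +0.1273]
  T[2,:] = [-0.3125  -0.3438  +0.0000  -0.5312  +0.0469  -0.4531]
  T[3,:] = [+0.4590  -0.3279  -0.2787  +0.0000  +0.0492  +0.5902]
  T[4,:] = [+0.0741  -0.2593  -0.4444  +0.4444  +0.0000  -0.4691]
  T[5,:] = [+0.4675  +0.3247  +0.1818  +0.2208  +0.4935  +0.0000]
|λ(T)| sorted: 1.1345, 0.8345, 0.8345, 0.6104, 0.6104, 0.4530.
ρ = 1.1345; 1.1345 > 1: divergent.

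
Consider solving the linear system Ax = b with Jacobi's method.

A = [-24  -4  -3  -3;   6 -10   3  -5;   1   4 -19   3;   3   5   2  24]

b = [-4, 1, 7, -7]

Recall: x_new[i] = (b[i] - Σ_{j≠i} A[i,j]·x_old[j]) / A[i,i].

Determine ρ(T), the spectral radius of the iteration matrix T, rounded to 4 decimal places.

0.3333

Let D = diag(-24, -10, -19, 24); L, U the strict triangles.
Jacobi: T = -D⁻¹(L+U), T[0,2] = -(-3)/(-24) = -0.1250; T[0,0] = 0.
  T[0,:] = [+0.0000 -0.1667 -0.1250 -0.1250]
  T[1,:] = [+0.6000 +0.0000 +0.3000 -0.5000]
  T[2,:] = [+0.0526 +0.2105 +0.0000 +0.1579]
  T[3,:] = [-0.1250 -0.2083 -0.0833 +0.0000]
moduli |λ_i(T)| = 0.3333, 0.2111, 0.1486, 0.1486.
spectral radius ρ = 0.3333; 0.3333 < 1, so it converges for any x₀.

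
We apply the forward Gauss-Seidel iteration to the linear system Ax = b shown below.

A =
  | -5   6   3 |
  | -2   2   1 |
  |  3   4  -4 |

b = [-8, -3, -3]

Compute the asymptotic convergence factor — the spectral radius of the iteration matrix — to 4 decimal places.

1.4368

A = D + L + U where D = diag(-5, 2, -4).
GS T = -(D+L)⁻¹U: row 0 first, T[0,1] = -(6)/(-5) = +1.2000; later rows by forward substitution.
  T[0,:] = [+0.0000 +1.2000 +0.6000]
  T[1,:] = [+0.0000 +1.2000 +0.1000]
  T[2,:] = [+0.0000 +2.1000 +0.5500]
moduli |λ_i(T)| = 1.4368, 0.3132, 0.0000.
spectral radius ρ = 1.4368; 1.4368 > 1 ⇒ diverges.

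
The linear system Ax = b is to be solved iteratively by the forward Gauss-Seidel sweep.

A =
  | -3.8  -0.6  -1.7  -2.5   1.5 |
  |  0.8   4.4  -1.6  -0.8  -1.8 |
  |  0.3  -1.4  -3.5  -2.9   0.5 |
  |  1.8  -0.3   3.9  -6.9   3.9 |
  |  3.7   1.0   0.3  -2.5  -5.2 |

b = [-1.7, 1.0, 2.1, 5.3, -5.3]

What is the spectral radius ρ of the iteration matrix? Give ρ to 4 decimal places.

0.9159

Split A = D + L + U, D = diag(-3.8, 4.4, -3.5, -6.9, -5.2).
T_GS = -(D+L)⁻¹U: row 0 first, T[0,4] = -(1.5)/(-3.8) = +0.3947; later rows by forward substitution.
  T[0,:] = [+0.0000  -0.1579  -0.4474  -0.6579  +0.3947]
  T[1,:] = [+0.0000  +0.0287  +0.4450  +0.3014  +0.3373]
  T[2,:] = [+0.0000  -0.0250  -0.2163  -1.0055  +0.0418]
  T[3,:] = [+0.0000  -0.0566  -0.2583  -0.7531  +0.6771]
  T[4,:] = [+0.0000  -0.0811  -0.1210  -0.1061  +0.0226]
|roots of det(T-λI)|: 0.9159, 0.2934, 0.2668, 0.2668, 0.0000.
spectral radius ρ = 0.9159; 0.9159 < 1, so it converges for any x₀.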